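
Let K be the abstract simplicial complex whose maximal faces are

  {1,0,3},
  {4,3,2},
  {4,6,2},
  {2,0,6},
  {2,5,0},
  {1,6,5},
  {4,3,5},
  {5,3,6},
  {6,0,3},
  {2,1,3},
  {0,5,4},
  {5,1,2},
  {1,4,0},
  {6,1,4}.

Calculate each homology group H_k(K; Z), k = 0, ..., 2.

We work with the vertex ordering 0 < 1 < 2 < 3 < 4 < 5 < 6. The simplices of K, each written with vertices in increasing order, are:

  0-simplices (7): [0], [1], [2], [3], [4], [5], [6]
  1-simplices (21): [0,1], [0,2], [0,3], [0,4], [0,5], [0,6], [1,2], [1,3], [1,4], [1,5], [1,6], [2,3], [2,4], [2,5], [2,6], [3,4], [3,5], [3,6], [4,5], [4,6], [5,6]
  2-simplices (14): [0,1,3], [0,1,4], [0,2,5], [0,2,6], [0,3,6], [0,4,5], [1,2,3], [1,2,5], [1,4,6], [1,5,6], [2,3,4], [2,4,6], [3,4,5], [3,5,6]

Hence C_0 ≅ Z^7, C_1 ≅ Z^21, C_2 ≅ Z^14.

∂_1: C_1 → C_0 sends each edge [p,q] (with p < q) to q − p. For instance
  ∂[1,6] = [6] − [1].
The resulting 7×21 matrix has rank 6, and its Smith normal form has invariant factors (1,1,1,1,1,1).

Boundary ∂_2: C_2 → C_1 maps a triangle to the signed sum of its edges. For instance
  ∂[1,2,5] = [2,5] − [1,5] + [1,2],
  ∂[0,1,3] = [1,3] − [0,3] + [0,1].
As a 21×14 matrix over Z this has rank 13, with invariant factors (1,1,1,1,1,1,1,1,1,1,1,1,1).

From H_k ≅ ker(∂_k) / im(∂_{k+1}) we obtain:

  H_0: rank C_0 − rank ∂_1 = 7 − 6 = 1, and the invariant factors of ∂_1 are all 1, so H_0 ≅ Z.
  H_1: rank ker ∂_1 − rank ∂_2 = (21 − 6) − 13 = 2, and the invariant factors of ∂_2 are all 1, so H_1 ≅ Z^2.
  H_2: rank ker ∂_2 − rank ∂_3 = (14 − 13) − 0 = 1, and there is no ∂_3, so H_2 ≅ Z.

As a check, the Euler characteristic is 7 − 21 + 14 = 0, which agrees with 1 − 2 + 1 = 0.

H_0 = Z,  H_1 = Z^2,  H_2 = Z.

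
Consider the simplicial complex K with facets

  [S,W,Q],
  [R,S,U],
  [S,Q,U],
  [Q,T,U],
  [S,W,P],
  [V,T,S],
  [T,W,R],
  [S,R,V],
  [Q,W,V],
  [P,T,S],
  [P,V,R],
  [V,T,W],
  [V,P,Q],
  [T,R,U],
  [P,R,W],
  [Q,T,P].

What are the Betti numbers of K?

b_0 = 1, b_1 = 2, b_2 = 1.

K has 8 vertices, 24 edges, 16 triangles.
rank ∂_0 = 0, rank ∂_1 = 7 ⇒ b_0 = 8 − 0 − 7 = 1; all invariant factors of ∂_1 are 1 so no torsion. So H_0 = Z.
rank ∂_1 = 7, rank ∂_2 = 15 ⇒ b_1 = 24 − 7 − 15 = 2; all invariant factors of ∂_2 are 1 so no torsion. So H_1 = Z^2.
rank ∂_2 = 15, rank ∂_3 = 0 ⇒ b_2 = 16 − 15 − 0 = 1. So H_2 = Z.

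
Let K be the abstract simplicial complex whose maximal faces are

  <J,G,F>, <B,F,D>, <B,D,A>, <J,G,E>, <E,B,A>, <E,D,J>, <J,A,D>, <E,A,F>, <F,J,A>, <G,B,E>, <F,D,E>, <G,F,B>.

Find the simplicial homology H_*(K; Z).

K has 7 vertices, 18 edges, 12 triangles.
rank ∂_0 = 0, rank ∂_1 = 6 ⇒ b_0 = 7 − 0 − 6 = 1; all invariant factors of ∂_1 are 1 so no torsion. So H_0 = Z.
rank ∂_1 = 6, rank ∂_2 = 12 ⇒ b_1 = 18 − 6 − 12 = 0; ∂_2 has invariant factor(s) [2] giving torsion. So H_1 = Z_2.
rank ∂_2 = 12, rank ∂_3 = 0 ⇒ b_2 = 12 − 12 − 0 = 0. So H_2 = 0.

H_0 = Z,  H_1 = Z_2,  H_2 = 0.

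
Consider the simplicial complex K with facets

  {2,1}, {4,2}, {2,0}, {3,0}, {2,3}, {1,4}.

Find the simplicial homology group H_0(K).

H_0 ≅ Z.

Fix the vertex order 0 < 1 < 2 < 3 < 4 and write every simplex with vertices in increasing order. Then dim K = 1 and the simplices of K are:

  0-simplices (5): [0], [1], [2], [3], [4]
  1-simplices (6): [0,2], [0,3], [1,2], [1,4], [2,3], [2,4]

Hence C_0 ≅ Z^5, C_1 ≅ Z^6.

∂_1: C_1 → C_0 sends each edge [p,q] (with p < q) to q − p. For instance
  ∂[2,3] = [3] − [2].
The resulting 5×6 matrix has rank 4, and its Smith normal form has invariant factors (1,1,1,1).

Now H_k = ker ∂_k / im ∂_{k+1}, so:

  H_0: rank C_0 − rank ∂_1 = 5 − 4 = 1, and the invariant factors of ∂_1 are all 1, so H_0 ≅ Z.

(K is a triangulation of a wedge of 2 circles.)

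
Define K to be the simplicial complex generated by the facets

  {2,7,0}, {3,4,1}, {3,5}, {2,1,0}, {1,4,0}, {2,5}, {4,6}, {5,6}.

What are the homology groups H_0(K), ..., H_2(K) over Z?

H_0 ≅ Z,  H_1 ≅ Z^2,  H_2 = 0.

Order the vertices as 0 < 1 < 2 < 3 < 4 < 5 < 6 < 7. Listing each simplex with vertices in this order, K has dimension 2 with simplices:

  0-simplices (8): [0], [1], [2], [3], [4], [5], [6], [7]
  1-simplices (13): [0,1], [0,2], [0,4], [0,7], [1,2], [1,3], [1,4], [2,5], [2,7], [3,4], [3,5], [4,6], [5,6]
  2-simplices (4): [0,1,2], [0,1,4], [0,2,7], [1,3,4]

Hence C_0 ≅ Z^8, C_1 ≅ Z^13, C_2 ≅ Z^4.

The boundary map ∂_1: C_1 → C_0 is given by ∂[p,q] = [q] − [p]. For instance
  ∂[3,4] = [4] − [3].
The resulting 8×13 matrix has rank 7, and its Smith normal form has invariant factors (1,1,1,1,1,1,1).

∂_2: C_2 → C_1 acts by ∂[p,q,r] = [q,r] − [p,r] + [p,q]. For instance
  ∂[0,2,7] = [2,7] − [0,7] + [0,2],
  ∂[0,1,2] = [1,2] − [0,2] + [0,1].
This gives a 13×4 integer matrix of rank 4; reducing to Smith normal form yields diagonal entries (1,1,1,1).

Computing H_k = (kernel of ∂_k) / (image of ∂_{k+1}):

  H_0: rank C_0 − rank ∂_1 = 8 − 7 = 1, and the invariant factors of ∂_1 are all 1, so H_0 ≅ Z.
  H_1: rank ker ∂_1 − rank ∂_2 = (13 − 7) − 4 = 2, and the invariant factors of ∂_2 are all 1, so H_1 ≅ Z^2.
  H_2: rank ker ∂_2 − rank ∂_3 = (4 − 4) − 0 = 0, and there is no ∂_3, so H_2 ≅ 0.

As a check, the Euler characteristic is 8 − 13 + 4 = -1, which agrees with 1 − 2 + 0 = -1.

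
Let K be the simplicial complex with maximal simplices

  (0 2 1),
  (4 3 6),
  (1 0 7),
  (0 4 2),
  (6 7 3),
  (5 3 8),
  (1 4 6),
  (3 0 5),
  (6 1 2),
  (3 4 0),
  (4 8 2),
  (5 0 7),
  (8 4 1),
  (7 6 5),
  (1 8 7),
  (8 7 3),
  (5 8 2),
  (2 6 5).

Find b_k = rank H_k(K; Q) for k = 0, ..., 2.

K has 9 vertices, 27 edges, 18 triangles.
rank ∂_0 = 0, rank ∂_1 = 8 ⇒ b_0 = 9 − 0 − 8 = 1; all invariant factors of ∂_1 are 1 so no torsion. So H_0 ≅ Z.
rank ∂_1 = 8, rank ∂_2 = 18 ⇒ b_1 = 27 − 8 − 18 = 1; ∂_2 has invariant factor(s) [2] giving torsion. So H_1 ≅ Z ⊕ Z/2.
rank ∂_2 = 18, rank ∂_3 = 0 ⇒ b_2 = 18 − 18 − 0 = 0. So H_2 ≅ 0.

b_0 = 1, b_1 = 1, b_2 = 0.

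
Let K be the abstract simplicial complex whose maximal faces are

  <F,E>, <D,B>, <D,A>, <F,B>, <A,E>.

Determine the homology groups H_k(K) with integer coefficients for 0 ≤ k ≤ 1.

H_0 = Z,  H_1 = Z.

Take the total order A < B < D < E < F on the vertex set. Then K (dimension 1) consists of the simplices:

  0-simplices (5): A, B, D, E, F
  1-simplices (5): AD, AE, BD, BF, EF

so the chain groups are C_0 ≅ Z^5, C_1 ≅ Z^5.

The boundary map ∂_1: C_1 → C_0 sends each edge [p,q] (with p < q) to q − p. For instance
  ∂EF = F − E.
As a 5×5 matrix over Z this has rank 4, with invariant factors (1,1,1,1).

Reading off H_k = ker ∂_k / im ∂_{k+1}:

  H_0: rank C_0 − rank ∂_1 = 5 − 4 = 1, and the invariant factors of ∂_1 are all 1, so H_0 = Z.
  H_1: rank ker ∂_1 − rank ∂_2 = (5 − 4) − 0 = 1, and there is no ∂_2, so H_1 = Z.

As a check, the Euler characteristic is 5 − 5 = 0, which agrees with 1 − 1 = 0.
(K is a triangulation of the circle S^1.)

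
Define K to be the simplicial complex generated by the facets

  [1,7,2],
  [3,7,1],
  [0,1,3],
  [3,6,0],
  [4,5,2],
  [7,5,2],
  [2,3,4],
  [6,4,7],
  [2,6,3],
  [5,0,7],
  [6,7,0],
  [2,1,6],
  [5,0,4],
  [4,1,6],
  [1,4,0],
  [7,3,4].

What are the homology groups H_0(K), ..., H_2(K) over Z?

Fix the vertex order 0 < 1 < 2 < 3 < 4 < 5 < 6 < 7 and write every simplex with vertices in increasing order. Then dim K = 2 and the simplices of K are:

  0-simplices (8): [0], [1], [2], [3], [4], [5], [6], [7]
  1-simplices (24): (24 of them)
  2-simplices (16): [0,1,3], [0,1,4], [0,3,6], [0,4,5], [0,5,7], [0,6,7], [1,2,6], [1,2,7], [1,3,7], [1,4,6], [2,3,4], [2,3,6], [2,4,5], [2,5,7], [3,4,7], [4,6,7]

so the chain groups are C_0 ≅ Z^8, C_1 ≅ Z^24, C_2 ≅ Z^16.

Boundary ∂_1: C_1 → C_0 is given by ∂[p,q] = [q] − [p]. For instance
  ∂[2,6] = [6] − [2].
As a 8×24 matrix over Z this has rank 7, with invariant factors (1,1,1,1,1,1,1).

The boundary map ∂_2: C_2 → C_1 maps a triangle to the signed sum of its edges. For instance
  ∂[2,3,6] = [3,6] − [2,6] + [2,3],
  ∂[2,3,4] = [3,4] − [2,4] + [2,3].
As a 24×16 matrix over Z this has rank 15, with invariant factors (1,1,1,1,1,1,1,1,1,1,1,1,1,1,1).

Now H_k = ker ∂_k / im ∂_{k+1}, so:

  H_0: rank C_0 − rank ∂_1 = 8 − 7 = 1, and the invariant factors of ∂_1 are all 1, so H_0 ≅ Z.
  H_1: rank ker ∂_1 − rank ∂_2 = (24 − 7) − 15 = 2, and the invariant factors of ∂_2 are all 1, so H_1 ≅ Z^2.
  H_2: rank ker ∂_2 − rank ∂_3 = (16 − 15) − 0 = 1, and there is no ∂_3, so H_2 ≅ Z.

H_0 = Z,  H_1 = Z^2,  H_2 = Z.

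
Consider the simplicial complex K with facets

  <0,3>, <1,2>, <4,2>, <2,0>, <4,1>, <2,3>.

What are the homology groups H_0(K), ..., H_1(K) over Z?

H_0 = Z,  H_1 = Z^2.

Order the vertices as 0 < 1 < 2 < 3 < 4. Listing each simplex with vertices in this order, K has dimension 1 with simplices:

  0-simplices (5): [0], [1], [2], [3], [4]
  1-simplices (6): [0,2], [0,3], [1,2], [1,4], [2,3], [2,4]

so the chain groups are C_0 ≅ Z^5, C_1 ≅ Z^6.

Boundary ∂_1: C_1 → C_0 is given by ∂[p,q] = [q] − [p].
The 5×6 boundary matrix has rank 4 and Smith normal form diag(1,1,1,1).

From H_k ≅ ker(∂_k) / im(∂_{k+1}) we obtain:

  H_0: rank C_0 − rank ∂_1 = 5 − 4 = 1, and the invariant factors of ∂_1 are all 1, so H_0 ≅ Z.
  H_1: rank ker ∂_1 − rank ∂_2 = (6 − 4) − 0 = 2, and there is no ∂_2, so H_1 ≅ Z^2.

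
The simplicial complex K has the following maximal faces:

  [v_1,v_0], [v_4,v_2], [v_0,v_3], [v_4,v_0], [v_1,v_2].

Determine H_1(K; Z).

H_1 ≅ Z.

We work with the vertex ordering v_0 < v_1 < v_2 < v_3 < v_4. The simplices of K, each written with vertices in increasing order, are:

  0-simplices (5): [v_0], [v_1], [v_2], [v_3], [v_4]
  1-simplices (5): [v_0,v_1], [v_0,v_3], [v_0,v_4], [v_1,v_2], [v_2,v_4]

giving chain groups C_0 ≅ Z^5, C_1 ≅ Z^5.

∂_1: C_1 → C_0 is given by ∂[p,q] = [q] − [p]. For instance
  ∂[v_1,v_2] = [v_2] − [v_1].
As a 5×5 matrix over Z this has rank 4, with invariant factors (1,1,1,1).

From H_k ≅ ker(∂_k) / im(∂_{k+1}) we obtain:

  H_1: rank ker ∂_1 − rank ∂_2 = (5 − 4) − 0 = 1, and there is no ∂_2, so H_1 = Z.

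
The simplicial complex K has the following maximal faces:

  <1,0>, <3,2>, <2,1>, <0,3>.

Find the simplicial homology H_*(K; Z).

H_0 = Z,  H_1 = Z.

Fix the vertex order 0 < 1 < 2 < 3 and write every simplex with vertices in increasing order. Then dim K = 1 and the simplices of K are:

  0-simplices (4): [0], [1], [2], [3]
  1-simplices (4): [0,1], [0,3], [1,2], [2,3]

giving chain groups C_0 ≅ Z^4, C_1 ≅ Z^4.

The boundary map ∂_1: C_1 → C_0 is given by ∂[p,q] = [q] − [p].
The resulting 4×4 matrix has rank 3, and its Smith normal form has invariant factors (1,1,1).

From H_k ≅ ker(∂_k) / im(∂_{k+1}) we obtain:

  H_0: rank C_0 − rank ∂_1 = 4 − 3 = 1, and the invariant factors of ∂_1 are all 1, so H_0 = Z.
  H_1: rank ker ∂_1 − rank ∂_2 = (4 − 3) − 0 = 1, and there is no ∂_2, so H_1 = Z.

As a check, the Euler characteristic is 4 − 4 = 0, which agrees with 1 − 1 = 0.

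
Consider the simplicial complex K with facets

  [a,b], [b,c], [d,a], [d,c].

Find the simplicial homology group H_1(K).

Take the total order a < b < c < d on the vertex set. Then K (dimension 1) consists of the simplices:

  0-simplices (4): a, b, c, d
  1-simplices (4): ab, ad, bc, cd

so the chain groups are C_0 ≅ Z^4, C_1 ≅ Z^4.

Boundary ∂_1: C_1 → C_0 is given by ∂[p,q] = [q] − [p].
This gives a 4×4 integer matrix of rank 3; reducing to Smith normal form yields diagonal entries (1,1,1).

Computing H_k = (kernel of ∂_k) / (image of ∂_{k+1}):

  H_1: rank ker ∂_1 − rank ∂_2 = (4 − 3) − 0 = 1, and there is no ∂_2, so H_1 ≅ Z.

H_1 = Z.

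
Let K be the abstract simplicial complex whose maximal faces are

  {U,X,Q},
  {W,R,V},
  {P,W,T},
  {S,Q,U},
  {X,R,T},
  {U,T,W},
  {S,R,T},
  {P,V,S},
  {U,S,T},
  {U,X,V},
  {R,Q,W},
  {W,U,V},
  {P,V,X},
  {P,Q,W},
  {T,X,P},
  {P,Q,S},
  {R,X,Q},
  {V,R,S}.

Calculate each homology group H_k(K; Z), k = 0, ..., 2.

H_0 = Z,  H_1 = Z^2,  H_2 = Z.

We work with the vertex ordering P < Q < R < S < T < U < V < W < X. The simplices of K, each written with vertices in increasing order, are:

  0-simplices (9): P, Q, R, S, T, U, V, W, X
  1-simplices (27): PQ, PS, PT, PV, PW, PX, QR, QS, QU, QW, QX, RS, RT, RV, RW, RX, ST, SU, SV, TU, TW, TX, UV, UW, UX, VW, VX
  2-simplices (18): PQS, PQW, PSV, PTW, PTX, PVX, QRW, QRX, QSU, QUX, RST, RSV, RTX, RVW, STU, TUW, UVW, UVX

giving chain groups C_0 ≅ Z^9, C_1 ≅ Z^27, C_2 ≅ Z^18.

The boundary map ∂_1: C_1 → C_0 sends each edge [p,q] (with p < q) to q − p. For instance
  ∂VX = X − V.
The 9×27 boundary matrix has rank 8 and Smith normal form diag(1,1,1,1,1,1,1,1).

∂_2: C_2 → C_1 maps a triangle to the signed sum of its edges. For instance
  ∂UVX = VX − UX + UV,
  ∂RSV = SV − RV + RS.
As a 27×18 matrix over Z this has rank 17, with invariant factors (1,1,1,1,1,1,1,1,1,1,1,1,1,1,1,1,1).

Now H_k = ker ∂_k / im ∂_{k+1}, so:

  H_0: rank C_0 − rank ∂_1 = 9 − 8 = 1, and the invariant factors of ∂_1 are all 1, so H_0 ≅ Z.
  H_1: rank ker ∂_1 − rank ∂_2 = (27 − 8) − 17 = 2, and the invariant factors of ∂_2 are all 1, so H_1 ≅ Z^2.
  H_2: rank ker ∂_2 − rank ∂_3 = (18 − 17) − 0 = 1, and there is no ∂_3, so H_2 ≅ Z.

As a check, the Euler characteristic is 9 − 27 + 18 = 0, which agrees with 1 − 2 + 1 = 0.
(K is a triangulation of the torus T^2.)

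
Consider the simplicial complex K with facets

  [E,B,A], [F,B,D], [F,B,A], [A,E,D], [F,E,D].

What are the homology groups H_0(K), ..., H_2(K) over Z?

H_0 = Z,  H_1 = Z,  H_2 = 0.

We work with the vertex ordering A < B < D < E < F. The simplices of K, each written with vertices in increasing order, are:

  0-simplices (5): A, B, D, E, F
  1-simplices (10): AB, AD, AE, AF, BD, BE, BF, DE, DF, EF
  2-simplices (5): ABE, ABF, ADE, BDF, DEF

so the chain groups are C_0 ≅ Z^5, C_1 ≅ Z^10, C_2 ≅ Z^5.

Boundary ∂_1: C_1 → C_0 sends each edge [p,q] (with p < q) to q − p. For instance
  ∂AB = B − A.
The 5×10 boundary matrix has rank 4 and Smith normal form diag(1,1,1,1).

∂_2: C_2 → C_1 acts by ∂[p,q,r] = [q,r] − [p,r] + [p,q]. For instance
  ∂DEF = EF − DF + DE,
  ∂ADE = DE − AE + AD.
As a 10×5 matrix over Z this has rank 5, with invariant factors (1,1,1,1,1).

From H_k ≅ ker(∂_k) / im(∂_{k+1}) we obtain:

  H_0: rank C_0 − rank ∂_1 = 5 − 4 = 1, and the invariant factors of ∂_1 are all 1, so H_0 = Z.
  H_1: rank ker ∂_1 − rank ∂_2 = (10 − 4) − 5 = 1, and the invariant factors of ∂_2 are all 1, so H_1 = Z.
  H_2: rank ker ∂_2 − rank ∂_3 = (5 − 5) − 0 = 0, and there is no ∂_3, so H_2 = 0.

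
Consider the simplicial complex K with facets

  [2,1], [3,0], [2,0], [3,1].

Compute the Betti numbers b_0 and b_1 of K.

Fix the vertex order 0 < 1 < 2 < 3 and write every simplex with vertices in increasing order. Then dim K = 1 and the simplices of K are:

  0-simplices (4): [0], [1], [2], [3]
  1-simplices (4): [0,2], [0,3], [1,2], [1,3]

giving chain groups C_0 ≅ Z^4, C_1 ≅ Z^4.

Boundary ∂_1: C_1 → C_0 maps an edge to its endpoints' difference, ∂[p,q] = q − p. For instance
  ∂[1,2] = [2] − [1].
The resulting 4×4 matrix has rank 3, and its Smith normal form has invariant factors (1,1,1).

From H_k ≅ ker(∂_k) / im(∂_{k+1}) we obtain:

  H_0: rank C_0 − rank ∂_1 = 4 − 3 = 1, and the invariant factors of ∂_1 are all 1, so H_0 = Z.
  H_1: rank ker ∂_1 − rank ∂_2 = (4 − 3) − 0 = 1, and there is no ∂_2, so H_1 = Z.

Hence the Betti numbers are b_0 = 1, b_1 = 1.

b_0 = 1, b_1 = 1.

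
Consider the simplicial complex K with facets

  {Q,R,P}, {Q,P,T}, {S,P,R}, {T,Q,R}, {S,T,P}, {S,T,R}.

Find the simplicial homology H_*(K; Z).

H_0 = Z,  H_1 = 0,  H_2 = Z.

Order the vertices as P < Q < R < S < T. Listing each simplex with vertices in this order, K has dimension 2 with simplices:

  0-simplices (5): P, Q, R, S, T
  1-simplices (9): PQ, PR, PS, PT, QR, QT, RS, RT, ST
  2-simplices (6): PQR, PQT, PRS, PST, QRT, RST

Hence C_0 ≅ Z^5, C_1 ≅ Z^9, C_2 ≅ Z^6.

The boundary map ∂_1: C_1 → C_0 maps an edge to its endpoints' difference, ∂[p,q] = q − p.
The resulting 5×9 matrix has rank 4, and its Smith normal form has invariant factors (1,1,1,1).

∂_2: C_2 → C_1 sends each 2-simplex [p,q,r] to [q,r] − [p,r] + [p,q]. For instance
  ∂PQT = QT − PT + PQ,
  ∂PQR = QR − PR + PQ.
The resulting 9×6 matrix has rank 5, and its Smith normal form has invariant factors (1,1,1,1,1).

From H_k ≅ ker(∂_k) / im(∂_{k+1}) we obtain:

  H_0: rank C_0 − rank ∂_1 = 5 − 4 = 1, and the invariant factors of ∂_1 are all 1, so H_0 = Z.
  H_1: rank ker ∂_1 − rank ∂_2 = (9 − 4) − 5 = 0, and the invariant factors of ∂_2 are all 1, so H_1 = 0.
  H_2: rank ker ∂_2 − rank ∂_3 = (6 − 5) − 0 = 1, and there is no ∂_3, so H_2 = Z.

As a check, the Euler characteristic is 5 − 9 + 6 = 2, which agrees with 1 − 0 + 1 = 2.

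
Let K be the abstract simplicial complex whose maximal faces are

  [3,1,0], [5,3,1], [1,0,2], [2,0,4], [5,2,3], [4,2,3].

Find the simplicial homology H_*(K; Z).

H_0 = Z,  H_1 = Z,  H_2 = 0.

Take the total order 0 < 1 < 2 < 3 < 4 < 5 on the vertex set. Then K (dimension 2) consists of the simplices:

  0-simplices (6): [0], [1], [2], [3], [4], [5]
  1-simplices (12): [0,1], [0,2], [0,3], [0,4], [1,2], [1,3], [1,5], [2,3], [2,4], [2,5], [3,4], [3,5]
  2-simplices (6): [0,1,2], [0,1,3], [0,2,4], [1,3,5], [2,3,4], [2,3,5]

giving chain groups C_0 ≅ Z^6, C_1 ≅ Z^12, C_2 ≅ Z^6.

The boundary map ∂_1: C_1 → C_0 sends each edge [p,q] (with p < q) to q − p.
The 6×12 boundary matrix has rank 5 and Smith normal form diag(1,1,1,1,1).

The boundary map ∂_2: C_2 → C_1 maps a triangle to the signed sum of its edges. For instance
  ∂[0,2,4] = [2,4] − [0,4] + [0,2],
  ∂[2,3,4] = [3,4] − [2,4] + [2,3].
As a 12×6 matrix over Z this has rank 6, with invariant factors (1,1,1,1,1,1).

Now H_k = ker ∂_k / im ∂_{k+1}, so:

  H_0: rank C_0 − rank ∂_1 = 6 − 5 = 1, and the invariant factors of ∂_1 are all 1, so H_0 = Z.
  H_1: rank ker ∂_1 − rank ∂_2 = (12 − 5) − 6 = 1, and the invariant factors of ∂_2 are all 1, so H_1 = Z.
  H_2: rank ker ∂_2 − rank ∂_3 = (6 − 6) − 0 = 0, and there is no ∂_3, so H_2 = 0.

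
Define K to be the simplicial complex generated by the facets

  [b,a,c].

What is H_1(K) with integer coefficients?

H_1 ≅ 0.

Take the total order a < b < c on the vertex set. Then K (dimension 2) consists of the simplices:

  0-simplices (3): a, b, c
  1-simplices (3): ab, ac, bc
  2-simplices (1): abc

Hence C_0 ≅ Z^3, C_1 ≅ Z^3, C_2 ≅ Z^1.

Boundary ∂_1: C_1 → C_0 sends each edge [p,q] (with p < q) to q − p. For instance
  ∂ab = b − a.
The resulting 3×3 matrix has rank 2, and its Smith normal form has invariant factors (1,1).

The boundary map ∂_2: C_2 → C_1 acts by ∂[p,q,r] = [q,r] − [p,r] + [p,q]. For instance
  ∂abc = bc − ac + ab.
As a 3×1 matrix over Z this has rank 1, with invariant factors (1).

Computing H_k = (kernel of ∂_k) / (image of ∂_{k+1}):

  H_1: rank ker ∂_1 − rank ∂_2 = (3 − 2) − 1 = 0, and the invariant factors of ∂_2 are all 1, so H_1 ≅ 0.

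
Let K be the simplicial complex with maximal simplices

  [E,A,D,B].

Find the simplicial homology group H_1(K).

H_1 ≅ 0.

Take the total order A < B < D < E on the vertex set. Then K (dimension 3) consists of the simplices:

  0-simplices (4): A, B, D, E
  1-simplices (6): AB, AD, AE, BD, BE, DE
  2-simplices (4): ABD, ABE, ADE, BDE
  3-simplices (1): ABDE

Hence C_0 ≅ Z^4, C_1 ≅ Z^6, C_2 ≅ Z^4, C_3 ≅ Z^1.

The boundary map ∂_1: C_1 → C_0 maps an edge to its endpoints' difference, ∂[p,q] = q − p. For instance
  ∂BE = E − B.
As a 4×6 matrix over Z this has rank 3, with invariant factors (1,1,1).

∂_2: C_2 → C_1 maps a triangle to the signed sum of its edges. For instance
  ∂ABD = BD − AD + AB,
  ∂ABE = BE − AE + AB.
This gives a 6×4 integer matrix of rank 3; reducing to Smith normal form yields diagonal entries (1,1,1).

Boundary ∂_3: C_3 → C_2 sends each 3-simplex σ to the alternating sum Σ_i (−1)^i (σ with its i-th vertex removed). For instance
  ∂ABDE = BDE − ADE + ABE − ABD.
The 4×1 boundary matrix has rank 1 and Smith normal form diag(1).

Reading off H_k = ker ∂_k / im ∂_{k+1}:

  H_1: rank ker ∂_1 − rank ∂_2 = (6 − 3) − 3 = 0, and the invariant factors of ∂_2 are all 1, so H_1 ≅ 0.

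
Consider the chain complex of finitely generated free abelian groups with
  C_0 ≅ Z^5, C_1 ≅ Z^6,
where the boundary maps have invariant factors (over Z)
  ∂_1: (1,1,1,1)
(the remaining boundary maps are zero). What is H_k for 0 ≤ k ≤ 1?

H_0 = Z,  H_1 = Z^2.

H_0: b_0 = 5 − 0 − 4 = 1; torsion from ∂_1 factors > 1: none. So H_0 = Z.
H_1: b_1 = 6 − 4 − 0 = 2; torsion from ∂_2 factors > 1: none. So H_1 = Z^2.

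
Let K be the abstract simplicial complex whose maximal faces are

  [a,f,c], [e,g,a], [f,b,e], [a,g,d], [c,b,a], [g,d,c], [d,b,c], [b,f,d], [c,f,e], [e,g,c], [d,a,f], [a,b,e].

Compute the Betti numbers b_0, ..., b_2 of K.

b_0 = 1, b_1 = 0, b_2 = 0.

K has 7 vertices, 18 edges, 12 triangles.
rank ∂_0 = 0, rank ∂_1 = 6 ⇒ b_0 = 7 − 0 − 6 = 1; all invariant factors of ∂_1 are 1 so no torsion. So H_0 = Z.
rank ∂_1 = 6, rank ∂_2 = 12 ⇒ b_1 = 18 − 6 − 12 = 0; ∂_2 has invariant factor(s) [2] giving torsion. So H_1 = Z/2.
rank ∂_2 = 12, rank ∂_3 = 0 ⇒ b_2 = 12 − 12 − 0 = 0. So H_2 = 0.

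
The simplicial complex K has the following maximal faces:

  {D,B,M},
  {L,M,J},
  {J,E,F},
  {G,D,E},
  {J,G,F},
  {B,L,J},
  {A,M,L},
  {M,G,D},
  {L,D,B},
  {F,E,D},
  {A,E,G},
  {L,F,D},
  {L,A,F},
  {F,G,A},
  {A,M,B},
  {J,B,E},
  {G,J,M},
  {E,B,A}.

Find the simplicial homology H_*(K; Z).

H_0 ≅ Z,  H_1 ≅ Z ⊕ Z/2Z,  H_2 = 0.

Take the total order A < B < D < E < F < G < J < L < M on the vertex set. Then K (dimension 2) consists of the simplices:

  0-simplices (9): A, B, D, E, F, G, J, L, M
  1-simplices (27): AB, AE, AF, AG, AL, AM, BD, BE, BJ, BL, BM, DE, DF, DG, DL, DM, EF, EG, EJ, FG, FJ, FL, GJ, GM, JL, JM, LM
  2-simplices (18): ABE, ABM, AEG, AFG, AFL, ALM, BDL, BDM, BEJ, BJL, DEF, DEG, DFL, DGM, EFJ, FGJ, GJM, JLM

so the chain groups are C_0 ≅ Z^9, C_1 ≅ Z^27, C_2 ≅ Z^18.

The boundary map ∂_1: C_1 → C_0 sends each edge [p,q] (with p < q) to q − p. For instance
  ∂JM = M − J.
This gives a 9×27 integer matrix of rank 8; reducing to Smith normal form yields diagonal entries (1,1,1,1,1,1,1,1).

Boundary ∂_2: C_2 → C_1 sends each 2-simplex [p,q,r] to [q,r] − [p,r] + [p,q]. For instance
  ∂BEJ = EJ − BJ + BE,
  ∂FGJ = GJ − FJ + FG.
The 27×18 boundary matrix has rank 18 and Smith normal form diag(1,1,1,1,1,1,1,1,1,1,1,1,1,1,1,1,1,2).

From H_k ≅ ker(∂_k) / im(∂_{k+1}) we obtain:

  H_0: rank C_0 − rank ∂_1 = 9 − 8 = 1, and the invariant factors of ∂_1 are all 1, so H_0 = Z.
  H_1: rank ker ∂_1 − rank ∂_2 = (27 − 8) − 18 = 1, and ∂_2 has invariant factor 2 > 1, so H_1 = Z ⊕ Z/2Z.
  H_2: rank ker ∂_2 − rank ∂_3 = (18 − 18) − 0 = 0, and there is no ∂_3, so H_2 = 0.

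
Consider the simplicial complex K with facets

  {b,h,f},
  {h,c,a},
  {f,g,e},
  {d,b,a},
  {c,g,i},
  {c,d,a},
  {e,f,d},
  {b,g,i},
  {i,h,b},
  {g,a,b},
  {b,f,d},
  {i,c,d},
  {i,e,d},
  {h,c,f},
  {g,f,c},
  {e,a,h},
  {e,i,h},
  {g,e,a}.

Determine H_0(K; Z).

Fix the vertex order a < b < c < d < e < f < g < h < i and write every simplex with vertices in increasing order. Then dim K = 2 and the simplices of K are:

  0-simplices (9): a, b, c, d, e, f, g, h, i
  1-simplices (27): ab, ac, ad, ae, ag, ah, bd, bf, bg, bh, bi, cd, cf, cg, ch, ci, de, df, di, ef, eg, eh, ei, fg, fh, gi, hi
  2-simplices (18): abd, abg, acd, ach, aeg, aeh, bdf, bfh, bgi, bhi, cdi, cfg, cfh, cgi, def, dei, efg, ehi

Hence C_0 ≅ Z^9, C_1 ≅ Z^27, C_2 ≅ Z^18.

Boundary ∂_1: C_1 → C_0 maps an edge to its endpoints' difference, ∂[p,q] = q − p.
The resulting 9×27 matrix has rank 8, and its Smith normal form has invariant factors (1,1,1,1,1,1,1,1).

The boundary map ∂_2: C_2 → C_1 sends each 2-simplex [p,q,r] to [q,r] − [p,r] + [p,q]. For instance
  ∂bhi = hi − bi + bh,
  ∂aeh = eh − ah + ae.
The resulting 27×18 matrix has rank 17, and its Smith normal form has invariant factors (1,1,1,1,1,1,1,1,1,1,1,1,1,1,1,1,1).

Now H_k = ker ∂_k / im ∂_{k+1}, so:

  H_0: rank C_0 − rank ∂_1 = 9 − 8 = 1, and the invariant factors of ∂_1 are all 1, so H_0 = Z.

(K is a triangulation of the torus T^2.)

H_0 = Z.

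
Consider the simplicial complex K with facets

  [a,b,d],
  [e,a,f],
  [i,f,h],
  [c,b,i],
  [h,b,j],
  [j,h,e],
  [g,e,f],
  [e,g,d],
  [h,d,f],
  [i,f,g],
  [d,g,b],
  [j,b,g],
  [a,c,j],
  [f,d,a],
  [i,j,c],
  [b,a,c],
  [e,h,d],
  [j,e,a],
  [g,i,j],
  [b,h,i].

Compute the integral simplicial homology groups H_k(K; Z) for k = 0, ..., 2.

H_0 = Z,  H_1 = Z ⊕ Z/2,  H_2 = 0.

Order the vertices as a < b < c < d < e < f < g < h < i < j. Listing each simplex with vertices in this order, K has dimension 2 with simplices:

  0-simplices (10): a, b, c, d, e, f, g, h, i, j
  1-simplices (30): ab, ac, ad, ae, af, aj, bc, bd, bg, bh, bi, bj, ci, cj, de, df, dg, dh, ef, eg, eh, ej, fg, fh, fi, gi, gj, hi, hj, ij
  2-simplices (20): abc, abd, acj, adf, aef, aej, bci, bdg, bgj, bhi, bhj, cij, deg, deh, dfh, efg, ehj, fgi, fhi, gij

so the chain groups are C_0 ≅ Z^10, C_1 ≅ Z^30, C_2 ≅ Z^20.

Boundary ∂_1: C_1 → C_0 is given by ∂[p,q] = [q] − [p]. For instance
  ∂gi = i − g.
The 10×30 boundary matrix has rank 9 and Smith normal form diag(1,1,1,1,1,1,1,1,1).

∂_2: C_2 → C_1 acts by ∂[p,q,r] = [q,r] − [p,r] + [p,q]. For instance
  ∂bhi = hi − bi + bh,
  ∂deh = eh − dh + de.
The 30×20 boundary matrix has rank 20 and Smith normal form diag(1,1,1,1,1,1,1,1,1,1,1,1,1,1,1,1,1,1,1,2).

Computing H_k = (kernel of ∂_k) / (image of ∂_{k+1}):

  H_0: rank C_0 − rank ∂_1 = 10 − 9 = 1, and the invariant factors of ∂_1 are all 1, so H_0 ≅ Z.
  H_1: rank ker ∂_1 − rank ∂_2 = (30 − 9) − 20 = 1, and ∂_2 has invariant factor 2 > 1, so H_1 ≅ Z ⊕ Z/2.
  H_2: rank ker ∂_2 − rank ∂_3 = (20 − 20) − 0 = 0, and there is no ∂_3, so H_2 ≅ 0.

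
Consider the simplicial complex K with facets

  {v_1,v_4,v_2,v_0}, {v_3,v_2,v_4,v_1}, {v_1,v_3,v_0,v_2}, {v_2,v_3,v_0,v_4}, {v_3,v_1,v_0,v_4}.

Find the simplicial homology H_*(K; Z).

H_0 = Z,  H_1 = 0,  H_2 = 0,  H_3 = Z.

Take the total order v_0 < v_1 < v_2 < v_3 < v_4 on the vertex set. Then K (dimension 3) consists of the simplices:

  0-simplices (5): [v_0], [v_1], [v_2], [v_3], [v_4]
  1-simplices (10): [v_0,v_1], [v_0,v_2], [v_0,v_3], [v_0,v_4], [v_1,v_2], [v_1,v_3], [v_1,v_4], [v_2,v_3], [v_2,v_4], [v_3,v_4]
  2-simplices (10): [v_0,v_1,v_2], [v_0,v_1,v_3], [v_0,v_1,v_4], [v_0,v_2,v_3], [v_0,v_2,v_4], [v_0,v_3,v_4], [v_1,v_2,v_3], [v_1,v_2,v_4], [v_1,v_3,v_4], [v_2,v_3,v_4]
  3-simplices (5): [v_0,v_1,v_2,v_3], [v_0,v_1,v_2,v_4], [v_0,v_1,v_3,v_4], [v_0,v_2,v_3,v_4], [v_1,v_2,v_3,v_4]

Hence C_0 ≅ Z^5, C_1 ≅ Z^10, C_2 ≅ Z^10, C_3 ≅ Z^5.

Boundary ∂_1: C_1 → C_0 is given by ∂[p,q] = [q] − [p]. For instance
  ∂[v_1,v_3] = [v_3] − [v_1].
The 5×10 boundary matrix has rank 4 and Smith normal form diag(1,1,1,1).

The boundary map ∂_2: C_2 → C_1 acts by ∂[p,q,r] = [q,r] − [p,r] + [p,q]. For instance
  ∂[v_2,v_3,v_4] = [v_3,v_4] − [v_2,v_4] + [v_2,v_3],
  ∂[v_0,v_2,v_3] = [v_2,v_3] − [v_0,v_3] + [v_0,v_2].
The 10×10 boundary matrix has rank 6 and Smith normal form diag(1,1,1,1,1,1).

∂_3: C_3 → C_2 sends each 3-simplex σ to the alternating sum Σ_i (−1)^i (σ with its i-th vertex removed). For instance
  ∂[v_0,v_1,v_3,v_4] = [v_1,v_3,v_4] − [v_0,v_3,v_4] + [v_0,v_1,v_4] − [v_0,v_1,v_3],
  ∂[v_0,v_1,v_2,v_3] = [v_1,v_2,v_3] − [v_0,v_2,v_3] + [v_0,v_1,v_3] − [v_0,v_1,v_2].
As a 10×5 matrix over Z this has rank 4, with invariant factors (1,1,1,1).

Computing H_k = (kernel of ∂_k) / (image of ∂_{k+1}):

  H_0: rank C_0 − rank ∂_1 = 5 − 4 = 1, and the invariant factors of ∂_1 are all 1, so H_0 = Z.
  H_1: rank ker ∂_1 − rank ∂_2 = (10 − 4) − 6 = 0, and the invariant factors of ∂_2 are all 1, so H_1 = 0.
  H_2: rank ker ∂_2 − rank ∂_3 = (10 − 6) − 4 = 0, and the invariant factors of ∂_3 are all 1, so H_2 = 0.
  H_3: rank ker ∂_3 − rank ∂_4 = (5 − 4) − 0 = 1, and there is no ∂_4, so H_3 = Z.

(K is a triangulation of the 3-sphere S^3.)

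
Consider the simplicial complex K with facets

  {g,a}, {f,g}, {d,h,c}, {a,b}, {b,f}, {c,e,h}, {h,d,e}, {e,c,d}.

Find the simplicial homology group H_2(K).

H_2 = Z.

Fix the vertex order a < b < c < d < e < f < g < h and write every simplex with vertices in increasing order. Then dim K = 2 and the simplices of K are:

  0-simplices (8): a, b, c, d, e, f, g, h
  1-simplices (10): ab, ag, bf, cd, ce, ch, de, dh, eh, fg
  2-simplices (4): cde, cdh, ceh, deh

giving chain groups C_0 ≅ Z^8, C_1 ≅ Z^10, C_2 ≅ Z^4.

The boundary map ∂_1: C_1 → C_0 is given by ∂[p,q] = [q] − [p]. For instance
  ∂de = e − d.
The 8×10 boundary matrix has rank 6 and Smith normal form diag(1,1,1,1,1,1).

The boundary map ∂_2: C_2 → C_1 maps a triangle to the signed sum of its edges. For instance
  ∂cde = de − ce + cd,
  ∂deh = eh − dh + de.
The resulting 10×4 matrix has rank 3, and its Smith normal form has invariant factors (1,1,1).

Now H_k = ker ∂_k / im ∂_{k+1}, so:

  H_2: rank ker ∂_2 − rank ∂_3 = (4 − 3) − 0 = 1, and there is no ∂_3, so H_2 ≅ Z.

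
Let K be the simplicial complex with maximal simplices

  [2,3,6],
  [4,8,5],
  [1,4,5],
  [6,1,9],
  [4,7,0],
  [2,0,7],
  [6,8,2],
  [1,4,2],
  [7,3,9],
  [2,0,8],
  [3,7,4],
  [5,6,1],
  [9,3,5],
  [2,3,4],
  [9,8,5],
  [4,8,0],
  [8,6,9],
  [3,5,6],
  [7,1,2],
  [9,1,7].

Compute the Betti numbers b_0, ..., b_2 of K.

Take the total order 0 < 1 < 2 < 3 < 4 < 5 < 6 < 7 < 8 < 9 on the vertex set. Then K (dimension 2) consists of the simplices:

  0-simplices (10): [0], [1], [2], [3], [4], [5], [6], [7], [8], [9]
  1-simplices (30): (30 of them)
  2-simplices (20): (20 of them)

giving chain groups C_0 ≅ Z^10, C_1 ≅ Z^30, C_2 ≅ Z^20.

Boundary ∂_1: C_1 → C_0 sends each edge [p,q] (with p < q) to q − p.
As a 10×30 matrix over Z this has rank 9, with invariant factors (1,1,1,1,1,1,1,1,1).

Boundary ∂_2: C_2 → C_1 acts by ∂[p,q,r] = [q,r] − [p,r] + [p,q]. For instance
  ∂[2,6,8] = [6,8] − [2,8] + [2,6],
  ∂[3,4,7] = [4,7] − [3,7] + [3,4].
This gives a 30×20 integer matrix of rank 20; reducing to Smith normal form yields diagonal entries (1,1,1,1,1,1,1,1,1,1,1,1,1,1,1,1,1,1,1,2).

Computing H_k = (kernel of ∂_k) / (image of ∂_{k+1}):

  H_0: rank C_0 − rank ∂_1 = 10 − 9 = 1, and the invariant factors of ∂_1 are all 1, so H_0 = Z.
  H_1: rank ker ∂_1 − rank ∂_2 = (30 − 9) − 20 = 1, and ∂_2 has invariant factor 2 > 1, so H_1 = Z ⊕ Z/2Z.
  H_2: rank ker ∂_2 − rank ∂_3 = (20 − 20) − 0 = 0, and there is no ∂_3, so H_2 = 0.

As a check, the Euler characteristic is 10 − 30 + 20 = 0, which agrees with 1 − 1 + 0 = 0.

Hence the Betti numbers are b_0 = 1, b_1 = 1, b_2 = 0.

b_0 = 1, b_1 = 1, b_2 = 0.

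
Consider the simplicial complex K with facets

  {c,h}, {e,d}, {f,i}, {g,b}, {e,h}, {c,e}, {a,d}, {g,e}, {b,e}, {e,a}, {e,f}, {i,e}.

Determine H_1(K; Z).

Order the vertices as a < b < c < d < e < f < g < h < i. Listing each simplex with vertices in this order, K has dimension 1 with simplices:

  0-simplices (9): a, b, c, d, e, f, g, h, i
  1-simplices (12): ad, ae, be, bg, ce, ch, de, ef, eg, eh, ei, fi

giving chain groups C_0 ≅ Z^9, C_1 ≅ Z^12.

Boundary ∂_1: C_1 → C_0 is given by ∂[p,q] = [q] − [p].
This gives a 9×12 integer matrix of rank 8; reducing to Smith normal form yields diagonal entries (1,1,1,1,1,1,1,1).

From H_k ≅ ker(∂_k) / im(∂_{k+1}) we obtain:

  H_1: rank ker ∂_1 − rank ∂_2 = (12 − 8) − 0 = 4, and there is no ∂_2, so H_1 ≅ Z^4.

H_1 = Z^4.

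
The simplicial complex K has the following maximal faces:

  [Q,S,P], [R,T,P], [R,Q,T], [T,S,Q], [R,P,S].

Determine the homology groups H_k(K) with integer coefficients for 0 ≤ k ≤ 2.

H_0 = Z,  H_1 = Z,  H_2 = 0.

K has 5 vertices, 10 edges, 5 triangles.
rank ∂_0 = 0, rank ∂_1 = 4 ⇒ b_0 = 5 − 0 − 4 = 1; all invariant factors of ∂_1 are 1 so no torsion. So H_0 ≅ Z.
rank ∂_1 = 4, rank ∂_2 = 5 ⇒ b_1 = 10 − 4 − 5 = 1; all invariant factors of ∂_2 are 1 so no torsion. So H_1 ≅ Z.
rank ∂_2 = 5, rank ∂_3 = 0 ⇒ b_2 = 5 − 5 − 0 = 0. So H_2 ≅ 0.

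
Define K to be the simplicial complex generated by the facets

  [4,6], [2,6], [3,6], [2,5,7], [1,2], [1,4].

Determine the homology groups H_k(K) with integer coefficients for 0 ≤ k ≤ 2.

We work with the vertex ordering 1 < 2 < 3 < 4 < 5 < 6 < 7. The simplices of K, each written with vertices in increasing order, are:

  0-simplices (7): [1], [2], [3], [4], [5], [6], [7]
  1-simplices (8): [1,2], [1,4], [2,5], [2,6], [2,7], [3,6], [4,6], [5,7]
  2-simplices (1): [2,5,7]

giving chain groups C_0 ≅ Z^7, C_1 ≅ Z^8, C_2 ≅ Z^1.

Boundary ∂_1: C_1 → C_0 maps an edge to its endpoints' difference, ∂[p,q] = q − p. For instance
  ∂[4,6] = [6] − [4].
The 7×8 boundary matrix has rank 6 and Smith normal form diag(1,1,1,1,1,1).

∂_2: C_2 → C_1 acts by ∂[p,q,r] = [q,r] − [p,r] + [p,q]. For instance
  ∂[2,5,7] = [5,7] − [2,7] + [2,5].
As a 8×1 matrix over Z this has rank 1, with invariant factors (1).

Computing H_k = (kernel of ∂_k) / (image of ∂_{k+1}):

  H_0: rank C_0 − rank ∂_1 = 7 − 6 = 1, and the invariant factors of ∂_1 are all 1, so H_0 ≅ Z.
  H_1: rank ker ∂_1 − rank ∂_2 = (8 − 6) − 1 = 1, and the invariant factors of ∂_2 are all 1, so H_1 ≅ Z.
  H_2: rank ker ∂_2 − rank ∂_3 = (1 − 1) − 0 = 0, and there is no ∂_3, so H_2 ≅ 0.

H_0 = Z,  H_1 = Z,  H_2 = 0.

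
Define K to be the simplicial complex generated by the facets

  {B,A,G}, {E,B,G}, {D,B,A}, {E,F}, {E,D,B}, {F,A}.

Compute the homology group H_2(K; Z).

We work with the vertex ordering A < B < D < E < F < G. The simplices of K, each written with vertices in increasing order, are:

  0-simplices (6): A, B, D, E, F, G
  1-simplices (10): AB, AD, AF, AG, BD, BE, BG, DE, EF, EG
  2-simplices (4): ABD, ABG, BDE, BEG

Hence C_0 ≅ Z^6, C_1 ≅ Z^10, C_2 ≅ Z^4.

Boundary ∂_1: C_1 → C_0 maps an edge to its endpoints' difference, ∂[p,q] = q − p. For instance
  ∂BD = D − B.
The 6×10 boundary matrix has rank 5 and Smith normal form diag(1,1,1,1,1).

∂_2: C_2 → C_1 sends each 2-simplex [p,q,r] to [q,r] − [p,r] + [p,q]. For instance
  ∂ABD = BD − AD + AB,
  ∂ABG = BG − AG + AB.
As a 10×4 matrix over Z this has rank 4, with invariant factors (1,1,1,1).

From H_k ≅ ker(∂_k) / im(∂_{k+1}) we obtain:

  H_2: rank ker ∂_2 − rank ∂_3 = (4 − 4) − 0 = 0, and there is no ∂_3, so H_2 = 0.

H_2 ≅ 0.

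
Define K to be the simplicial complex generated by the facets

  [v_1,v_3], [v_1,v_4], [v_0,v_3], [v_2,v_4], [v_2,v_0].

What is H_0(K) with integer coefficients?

H_0 ≅ Z.

Take the total order v_0 < v_1 < v_2 < v_3 < v_4 on the vertex set. Then K (dimension 1) consists of the simplices:

  0-simplices (5): [v_0], [v_1], [v_2], [v_3], [v_4]
  1-simplices (5): [v_0,v_2], [v_0,v_3], [v_1,v_3], [v_1,v_4], [v_2,v_4]

Hence C_0 ≅ Z^5, C_1 ≅ Z^5.

Boundary ∂_1: C_1 → C_0 sends each edge [p,q] (with p < q) to q − p.
As a 5×5 matrix over Z this has rank 4, with invariant factors (1,1,1,1).

Reading off H_k = ker ∂_k / im ∂_{k+1}:

  H_0: rank C_0 − rank ∂_1 = 5 − 4 = 1, and the invariant factors of ∂_1 are all 1, so H_0 ≅ Z.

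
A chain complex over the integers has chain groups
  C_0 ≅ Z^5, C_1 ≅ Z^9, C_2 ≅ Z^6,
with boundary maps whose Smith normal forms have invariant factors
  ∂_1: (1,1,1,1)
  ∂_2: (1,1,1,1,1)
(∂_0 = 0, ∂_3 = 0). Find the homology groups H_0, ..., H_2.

H_0: b_0 = 5 − 0 − 4 = 1; torsion from ∂_1 factors > 1: none. So H_0 = Z.
H_1: b_1 = 9 − 4 − 5 = 0; torsion from ∂_2 factors > 1: none. So H_1 = 0.
H_2: b_2 = 6 − 5 − 0 = 1; torsion from ∂_3 factors > 1: none. So H_2 = Z.

H_0 = Z,  H_1 = 0,  H_2 = Z.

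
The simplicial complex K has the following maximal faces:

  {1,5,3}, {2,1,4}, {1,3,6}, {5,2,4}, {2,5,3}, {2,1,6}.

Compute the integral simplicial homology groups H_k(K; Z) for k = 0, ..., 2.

H_0 = Z,  H_1 = Z,  H_2 = 0.

Take the total order 1 < 2 < 3 < 4 < 5 < 6 on the vertex set. Then K (dimension 2) consists of the simplices:

  0-simplices (6): [1], [2], [3], [4], [5], [6]
  1-simplices (12): [1,2], [1,3], [1,4], [1,5], [1,6], [2,3], [2,4], [2,5], [2,6], [3,5], [3,6], [4,5]
  2-simplices (6): [1,2,4], [1,2,6], [1,3,5], [1,3,6], [2,3,5], [2,4,5]

so the chain groups are C_0 ≅ Z^6, C_1 ≅ Z^12, C_2 ≅ Z^6.

∂_1: C_1 → C_0 is given by ∂[p,q] = [q] − [p]. For instance
  ∂[1,3] = [3] − [1].
The resulting 6×12 matrix has rank 5, and its Smith normal form has invariant factors (1,1,1,1,1).

Boundary ∂_2: C_2 → C_1 maps a triangle to the signed sum of its edges. For instance
  ∂[1,3,5] = [3,5] − [1,5] + [1,3],
  ∂[1,2,6] = [2,6] − [1,6] + [1,2].
The 12×6 boundary matrix has rank 6 and Smith normal form diag(1,1,1,1,1,1).

Reading off H_k = ker ∂_k / im ∂_{k+1}:

  H_0: rank C_0 − rank ∂_1 = 6 − 5 = 1, and the invariant factors of ∂_1 are all 1, so H_0 = Z.
  H_1: rank ker ∂_1 − rank ∂_2 = (12 − 5) − 6 = 1, and the invariant factors of ∂_2 are all 1, so H_1 = Z.
  H_2: rank ker ∂_2 − rank ∂_3 = (6 − 6) − 0 = 0, and there is no ∂_3, so H_2 = 0.

As a check, the Euler characteristic is 6 − 12 + 6 = 0, which agrees with 1 − 1 + 0 = 0.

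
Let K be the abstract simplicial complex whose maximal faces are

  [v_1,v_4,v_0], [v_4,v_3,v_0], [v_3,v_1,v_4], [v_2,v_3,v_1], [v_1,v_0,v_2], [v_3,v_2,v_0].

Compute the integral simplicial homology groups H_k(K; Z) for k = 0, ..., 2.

H_0 ≅ Z,  H_1 = 0,  H_2 ≅ Z.

Order the vertices as v_0 < v_1 < v_2 < v_3 < v_4. Listing each simplex with vertices in this order, K has dimension 2 with simplices:

  0-simplices (5): [v_0], [v_1], [v_2], [v_3], [v_4]
  1-simplices (9): [v_0,v_1], [v_0,v_2], [v_0,v_3], [v_0,v_4], [v_1,v_2], [v_1,v_3], [v_1,v_4], [v_2,v_3], [v_3,v_4]
  2-simplices (6): [v_0,v_1,v_2], [v_0,v_1,v_4], [v_0,v_2,v_3], [v_0,v_3,v_4], [v_1,v_2,v_3], [v_1,v_3,v_4]

Hence C_0 ≅ Z^5, C_1 ≅ Z^9, C_2 ≅ Z^6.

Boundary ∂_1: C_1 → C_0 maps an edge to its endpoints' difference, ∂[p,q] = q − p. For instance
  ∂[v_0,v_3] = [v_3] − [v_0].
As a 5×9 matrix over Z this has rank 4, with invariant factors (1,1,1,1).

The boundary map ∂_2: C_2 → C_1 maps a triangle to the signed sum of its edges. For instance
  ∂[v_1,v_2,v_3] = [v_2,v_3] − [v_1,v_3] + [v_1,v_2],
  ∂[v_0,v_1,v_2] = [v_1,v_2] − [v_0,v_2] + [v_0,v_1].
As a 9×6 matrix over Z this has rank 5, with invariant factors (1,1,1,1,1).

From H_k ≅ ker(∂_k) / im(∂_{k+1}) we obtain:

  H_0: rank C_0 − rank ∂_1 = 5 − 4 = 1, and the invariant factors of ∂_1 are all 1, so H_0 = Z.
  H_1: rank ker ∂_1 − rank ∂_2 = (9 − 4) − 5 = 0, and the invariant factors of ∂_2 are all 1, so H_1 = 0.
  H_2: rank ker ∂_2 − rank ∂_3 = (6 − 5) − 0 = 1, and there is no ∂_3, so H_2 = Z.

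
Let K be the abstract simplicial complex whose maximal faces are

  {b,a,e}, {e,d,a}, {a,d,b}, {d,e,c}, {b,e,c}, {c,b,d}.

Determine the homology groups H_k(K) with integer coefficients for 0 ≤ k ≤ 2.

H_0 = Z,  H_1 = 0,  H_2 = Z.

We work with the vertex ordering a < b < c < d < e. The simplices of K, each written with vertices in increasing order, are:

  0-simplices (5): a, b, c, d, e
  1-simplices (9): ab, ad, ae, bc, bd, be, cd, ce, de
  2-simplices (6): abd, abe, ade, bcd, bce, cde

giving chain groups C_0 ≅ Z^5, C_1 ≅ Z^9, C_2 ≅ Z^6.

∂_1: C_1 → C_0 maps an edge to its endpoints' difference, ∂[p,q] = q − p. For instance
  ∂ae = e − a.
This gives a 5×9 integer matrix of rank 4; reducing to Smith normal form yields diagonal entries (1,1,1,1).

Boundary ∂_2: C_2 → C_1 sends each 2-simplex [p,q,r] to [q,r] − [p,r] + [p,q]. For instance
  ∂abd = bd − ad + ab,
  ∂abe = be − ae + ab.
As a 9×6 matrix over Z this has rank 5, with invariant factors (1,1,1,1,1).

Reading off H_k = ker ∂_k / im ∂_{k+1}:

  H_0: rank C_0 − rank ∂_1 = 5 − 4 = 1, and the invariant factors of ∂_1 are all 1, so H_0 ≅ Z.
  H_1: rank ker ∂_1 − rank ∂_2 = (9 − 4) − 5 = 0, and the invariant factors of ∂_2 are all 1, so H_1 ≅ 0.
  H_2: rank ker ∂_2 − rank ∂_3 = (6 − 5) − 0 = 1, and there is no ∂_3, so H_2 ≅ Z.

As a check, the Euler characteristic is 5 − 9 + 6 = 2, which agrees with 1 − 0 + 1 = 2.
(K is a triangulation of the 2-sphere S^2.)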